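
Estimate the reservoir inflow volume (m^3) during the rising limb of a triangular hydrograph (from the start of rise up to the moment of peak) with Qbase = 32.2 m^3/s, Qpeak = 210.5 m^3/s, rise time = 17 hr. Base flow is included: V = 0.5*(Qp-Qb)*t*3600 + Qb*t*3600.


V = 0.5*(210.5 - 32.2)*17*3600 + 32.2*17*3600 = 7.4266e+06 m^3


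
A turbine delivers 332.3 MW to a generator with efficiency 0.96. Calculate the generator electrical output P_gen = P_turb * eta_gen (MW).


P_gen = 332.3 * 0.96 = 319.0080 MW


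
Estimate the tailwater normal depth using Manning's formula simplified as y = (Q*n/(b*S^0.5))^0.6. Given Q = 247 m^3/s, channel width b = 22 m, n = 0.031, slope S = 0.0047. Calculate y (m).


y = (247 * 0.031 / (22 * 0.0047^0.5))^0.6 = 2.6506 m


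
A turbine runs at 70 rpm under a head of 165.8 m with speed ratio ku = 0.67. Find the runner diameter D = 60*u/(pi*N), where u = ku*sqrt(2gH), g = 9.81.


u = 0.67 * sqrt(2*9.81*165.8) = 38.2135 m/s
D = 60 * 38.2135 / (pi * 70) = 10.4261 m


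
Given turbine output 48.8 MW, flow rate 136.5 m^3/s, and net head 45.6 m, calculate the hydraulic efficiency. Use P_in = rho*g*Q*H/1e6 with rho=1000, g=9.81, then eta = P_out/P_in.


P_in = 1000 * 9.81 * 136.5 * 45.6 / 1e6 = 61.0614 MW
eta = 48.8 / 61.0614 = 0.7992


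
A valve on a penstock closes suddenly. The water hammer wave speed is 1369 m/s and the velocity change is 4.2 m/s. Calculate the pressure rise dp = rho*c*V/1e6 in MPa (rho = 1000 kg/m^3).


dp = 1000 * 1369 * 4.2 / 1e6 = 5.7498 MPa


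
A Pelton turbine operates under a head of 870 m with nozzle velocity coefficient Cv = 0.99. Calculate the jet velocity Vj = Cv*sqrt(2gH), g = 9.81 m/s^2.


Vj = 0.99 * sqrt(2*9.81*870) = 129.3434 m/s


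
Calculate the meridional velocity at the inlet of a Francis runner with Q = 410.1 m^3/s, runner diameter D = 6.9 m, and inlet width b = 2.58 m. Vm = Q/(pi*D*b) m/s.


Vm = 410.1 / (pi * 6.9 * 2.58) = 7.3328 m/s


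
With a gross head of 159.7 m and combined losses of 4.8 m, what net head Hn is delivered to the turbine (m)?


Hn = 159.7 - 4.8 = 154.9000 m


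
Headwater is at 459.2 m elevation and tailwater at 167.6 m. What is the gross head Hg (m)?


Hg = 459.2 - 167.6 = 291.6000 m


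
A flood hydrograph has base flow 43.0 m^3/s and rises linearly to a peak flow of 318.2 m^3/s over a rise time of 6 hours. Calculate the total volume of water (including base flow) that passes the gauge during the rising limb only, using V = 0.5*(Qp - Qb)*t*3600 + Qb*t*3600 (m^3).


V = 0.5*(318.2 - 43.0)*6*3600 + 43.0*6*3600 = 3.9010e+06 m^3


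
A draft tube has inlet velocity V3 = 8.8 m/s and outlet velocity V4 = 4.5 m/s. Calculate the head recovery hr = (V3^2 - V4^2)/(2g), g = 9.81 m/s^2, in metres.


hr = (8.8^2 - 4.5^2) / (2*9.81) = 2.9149 m


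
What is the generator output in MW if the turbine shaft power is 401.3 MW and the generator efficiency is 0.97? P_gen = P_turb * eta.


P_gen = 401.3 * 0.97 = 389.2610 MW


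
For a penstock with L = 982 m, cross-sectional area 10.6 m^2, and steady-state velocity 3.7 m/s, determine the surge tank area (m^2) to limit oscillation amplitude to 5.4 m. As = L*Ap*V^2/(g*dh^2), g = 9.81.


As = 982 * 10.6 * 3.7^2 / (9.81 * 5.4^2) = 498.1547 m^2


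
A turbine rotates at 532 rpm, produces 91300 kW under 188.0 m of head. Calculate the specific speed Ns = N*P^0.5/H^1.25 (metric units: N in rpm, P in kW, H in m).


Ns = 532 * 91300^0.5 / 188.0^1.25 = 230.9137


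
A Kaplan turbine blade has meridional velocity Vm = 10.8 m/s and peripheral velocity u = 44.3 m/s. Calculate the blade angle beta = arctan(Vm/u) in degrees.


beta = arctan(10.8 / 44.3) = 13.7010 degrees


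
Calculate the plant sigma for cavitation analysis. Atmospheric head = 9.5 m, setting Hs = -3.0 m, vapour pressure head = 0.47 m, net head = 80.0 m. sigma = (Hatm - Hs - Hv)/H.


sigma = (9.5 - (-3.0) - 0.47) / 80.0 = 0.1504


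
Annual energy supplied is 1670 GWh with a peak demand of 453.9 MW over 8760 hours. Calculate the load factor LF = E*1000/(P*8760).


LF = 1670 * 1000 / (453.9 * 8760) = 0.4200


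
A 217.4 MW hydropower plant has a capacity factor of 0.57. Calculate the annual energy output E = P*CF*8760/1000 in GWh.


E = 217.4 * 0.57 * 8760 / 1000 = 1085.5217 GWh


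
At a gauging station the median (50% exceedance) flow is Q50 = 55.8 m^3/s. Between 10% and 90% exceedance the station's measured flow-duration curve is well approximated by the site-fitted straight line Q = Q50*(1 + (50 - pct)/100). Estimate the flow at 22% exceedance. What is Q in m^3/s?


Q = 55.8 * (1 + (50 - 22)/100) = 71.4240 m^3/s


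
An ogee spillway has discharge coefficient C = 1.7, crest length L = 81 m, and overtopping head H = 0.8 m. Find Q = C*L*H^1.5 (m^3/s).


Q = 1.7 * 81 * 0.8^1.5 = 98.5301 m^3/s


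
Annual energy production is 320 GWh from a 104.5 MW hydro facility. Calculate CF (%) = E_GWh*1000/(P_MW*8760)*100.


CF = 320 * 1000 / (104.5 * 8760) * 100 = 34.9566 %


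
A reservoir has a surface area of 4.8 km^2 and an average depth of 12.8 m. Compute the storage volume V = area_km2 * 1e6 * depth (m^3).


V = 4.8 * 1e6 * 12.8 = 6.1440e+07 m^3


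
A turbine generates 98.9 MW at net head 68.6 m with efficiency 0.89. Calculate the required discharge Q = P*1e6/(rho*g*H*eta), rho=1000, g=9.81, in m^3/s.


Q = 98.9 * 1e6 / (1000 * 9.81 * 68.6 * 0.89) = 165.1251 m^3/s


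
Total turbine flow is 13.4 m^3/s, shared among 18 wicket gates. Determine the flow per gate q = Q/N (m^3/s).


q = 13.4 / 18 = 0.7444 m^3/s


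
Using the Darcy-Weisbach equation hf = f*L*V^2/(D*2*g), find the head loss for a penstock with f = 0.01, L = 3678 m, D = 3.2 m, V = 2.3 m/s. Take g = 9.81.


hf = 0.01 * 3678 * 2.3^2 / (3.2 * 2 * 9.81) = 3.0990 m


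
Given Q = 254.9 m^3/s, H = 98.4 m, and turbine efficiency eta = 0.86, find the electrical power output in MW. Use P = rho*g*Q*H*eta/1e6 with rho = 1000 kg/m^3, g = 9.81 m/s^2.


P = 1000 * 9.81 * 254.9 * 98.4 * 0.86 / 1e6 = 211.6082 MW


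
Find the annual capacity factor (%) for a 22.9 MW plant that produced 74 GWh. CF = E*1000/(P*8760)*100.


CF = 74 * 1000 / (22.9 * 8760) * 100 = 36.8886 %


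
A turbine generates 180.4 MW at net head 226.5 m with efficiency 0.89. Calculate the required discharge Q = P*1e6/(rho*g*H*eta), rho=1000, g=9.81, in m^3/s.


Q = 180.4 * 1e6 / (1000 * 9.81 * 226.5 * 0.89) = 91.2240 m^3/s


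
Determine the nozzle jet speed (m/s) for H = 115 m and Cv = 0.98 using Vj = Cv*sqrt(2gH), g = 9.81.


Vj = 0.98 * sqrt(2*9.81*115) = 46.5505 m/s


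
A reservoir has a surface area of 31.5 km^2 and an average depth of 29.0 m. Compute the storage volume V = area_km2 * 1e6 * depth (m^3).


V = 31.5 * 1e6 * 29.0 = 9.1350e+08 m^3


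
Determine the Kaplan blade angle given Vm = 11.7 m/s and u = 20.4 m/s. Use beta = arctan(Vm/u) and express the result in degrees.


beta = arctan(11.7 / 20.4) = 29.8355 degrees


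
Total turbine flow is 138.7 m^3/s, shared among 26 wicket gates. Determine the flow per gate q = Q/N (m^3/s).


q = 138.7 / 26 = 5.3346 m^3/s


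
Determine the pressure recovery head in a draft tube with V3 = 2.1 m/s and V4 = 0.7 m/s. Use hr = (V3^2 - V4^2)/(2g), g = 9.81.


hr = (2.1^2 - 0.7^2) / (2*9.81) = 0.1998 m


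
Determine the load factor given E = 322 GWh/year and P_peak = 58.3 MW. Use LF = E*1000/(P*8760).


LF = 322 * 1000 / (58.3 * 8760) = 0.6305


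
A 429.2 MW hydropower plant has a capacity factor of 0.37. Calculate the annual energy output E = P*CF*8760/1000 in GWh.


E = 429.2 * 0.37 * 8760 / 1000 = 1391.1230 GWh


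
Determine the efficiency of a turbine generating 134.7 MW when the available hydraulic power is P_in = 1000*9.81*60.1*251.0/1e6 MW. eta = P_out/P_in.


P_in = 1000 * 9.81 * 60.1 * 251.0 / 1e6 = 147.9848 MW
eta = 134.7 / 147.9848 = 0.9102


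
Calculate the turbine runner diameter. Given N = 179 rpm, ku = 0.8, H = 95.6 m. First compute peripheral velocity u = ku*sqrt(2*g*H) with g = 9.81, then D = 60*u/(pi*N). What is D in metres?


u = 0.8 * sqrt(2*9.81*95.6) = 34.6472 m/s
D = 60 * 34.6472 / (pi * 179) = 3.6967 m


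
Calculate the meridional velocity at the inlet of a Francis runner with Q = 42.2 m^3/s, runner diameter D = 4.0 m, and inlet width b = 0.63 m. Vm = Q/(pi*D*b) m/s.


Vm = 42.2 / (pi * 4.0 * 0.63) = 5.3304 m/s


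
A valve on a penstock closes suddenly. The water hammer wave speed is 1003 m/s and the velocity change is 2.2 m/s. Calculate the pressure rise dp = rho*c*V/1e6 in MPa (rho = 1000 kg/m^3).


dp = 1000 * 1003 * 2.2 / 1e6 = 2.2066 MPa


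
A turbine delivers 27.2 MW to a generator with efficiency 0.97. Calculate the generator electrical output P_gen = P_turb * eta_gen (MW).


P_gen = 27.2 * 0.97 = 26.3840 MW


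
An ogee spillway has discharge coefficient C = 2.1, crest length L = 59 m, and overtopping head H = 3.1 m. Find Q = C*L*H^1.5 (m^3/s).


Q = 2.1 * 59 * 3.1^1.5 = 676.2602 m^3/s


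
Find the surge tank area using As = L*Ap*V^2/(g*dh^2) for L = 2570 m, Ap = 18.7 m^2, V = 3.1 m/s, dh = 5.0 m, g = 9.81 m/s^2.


As = 2570 * 18.7 * 3.1^2 / (9.81 * 5.0^2) = 1883.1682 m^2


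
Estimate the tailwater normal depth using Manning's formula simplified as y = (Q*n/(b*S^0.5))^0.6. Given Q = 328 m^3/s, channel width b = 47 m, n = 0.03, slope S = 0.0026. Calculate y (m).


y = (328 * 0.03 / (47 * 0.0026^0.5))^0.6 = 2.3337 m


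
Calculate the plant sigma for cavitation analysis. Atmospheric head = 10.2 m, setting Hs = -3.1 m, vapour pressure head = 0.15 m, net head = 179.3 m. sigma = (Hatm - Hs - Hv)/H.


sigma = (10.2 - (-3.1) - 0.15) / 179.3 = 0.0733


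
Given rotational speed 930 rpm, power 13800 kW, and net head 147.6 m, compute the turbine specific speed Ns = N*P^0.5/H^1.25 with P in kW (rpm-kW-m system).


Ns = 930 * 13800^0.5 / 147.6^1.25 = 212.3560


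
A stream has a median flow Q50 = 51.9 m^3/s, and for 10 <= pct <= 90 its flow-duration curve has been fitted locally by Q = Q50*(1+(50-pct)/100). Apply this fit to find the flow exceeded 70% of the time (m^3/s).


Q = 51.9 * (1 + (50 - 70)/100) = 41.5200 m^3/s


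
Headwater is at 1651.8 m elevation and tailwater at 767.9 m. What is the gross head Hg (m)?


Hg = 1651.8 - 767.9 = 883.9000 m


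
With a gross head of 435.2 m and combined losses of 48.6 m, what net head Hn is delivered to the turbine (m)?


Hn = 435.2 - 48.6 = 386.6000 m


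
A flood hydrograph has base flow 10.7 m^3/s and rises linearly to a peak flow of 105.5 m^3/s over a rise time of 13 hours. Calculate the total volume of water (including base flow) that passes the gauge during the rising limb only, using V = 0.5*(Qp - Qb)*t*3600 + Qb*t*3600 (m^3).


V = 0.5*(105.5 - 10.7)*13*3600 + 10.7*13*3600 = 2.7191e+06 m^3


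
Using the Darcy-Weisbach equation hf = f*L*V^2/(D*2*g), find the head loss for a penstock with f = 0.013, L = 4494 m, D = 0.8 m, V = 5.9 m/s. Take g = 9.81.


hf = 0.013 * 4494 * 5.9^2 / (0.8 * 2 * 9.81) = 129.5661 m


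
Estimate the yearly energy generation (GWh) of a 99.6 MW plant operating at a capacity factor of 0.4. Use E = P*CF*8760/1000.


E = 99.6 * 0.4 * 8760 / 1000 = 348.9984 GWh


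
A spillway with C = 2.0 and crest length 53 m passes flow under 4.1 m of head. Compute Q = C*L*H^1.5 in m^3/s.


Q = 2.0 * 53 * 4.1^1.5 = 879.9979 m^3/s


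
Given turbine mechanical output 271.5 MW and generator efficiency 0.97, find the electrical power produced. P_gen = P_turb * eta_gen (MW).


P_gen = 271.5 * 0.97 = 263.3550 MW


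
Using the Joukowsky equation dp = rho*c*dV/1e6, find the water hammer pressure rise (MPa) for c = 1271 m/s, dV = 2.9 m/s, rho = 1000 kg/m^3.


dp = 1000 * 1271 * 2.9 / 1e6 = 3.6859 MPa


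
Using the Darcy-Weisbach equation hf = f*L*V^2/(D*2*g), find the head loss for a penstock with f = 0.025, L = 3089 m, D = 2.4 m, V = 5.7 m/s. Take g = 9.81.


hf = 0.025 * 3089 * 5.7^2 / (2.4 * 2 * 9.81) = 53.2841 m


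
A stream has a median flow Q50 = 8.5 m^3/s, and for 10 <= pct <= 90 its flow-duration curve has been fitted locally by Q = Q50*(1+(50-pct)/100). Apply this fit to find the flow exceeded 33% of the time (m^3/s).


Q = 8.5 * (1 + (50 - 33)/100) = 9.9450 m^3/s


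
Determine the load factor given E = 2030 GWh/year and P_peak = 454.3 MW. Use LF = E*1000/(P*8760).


LF = 2030 * 1000 / (454.3 * 8760) = 0.5101


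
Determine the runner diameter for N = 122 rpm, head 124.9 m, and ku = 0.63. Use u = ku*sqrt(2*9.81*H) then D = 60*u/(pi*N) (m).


u = 0.63 * sqrt(2*9.81*124.9) = 31.1868 m/s
D = 60 * 31.1868 / (pi * 122) = 4.8822 m


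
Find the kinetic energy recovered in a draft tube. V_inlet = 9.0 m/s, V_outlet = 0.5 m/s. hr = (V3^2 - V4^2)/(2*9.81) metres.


hr = (9.0^2 - 0.5^2) / (2*9.81) = 4.1157 m


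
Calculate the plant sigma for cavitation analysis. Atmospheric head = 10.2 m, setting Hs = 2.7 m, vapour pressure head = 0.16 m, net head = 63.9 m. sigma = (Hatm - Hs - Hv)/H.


sigma = (10.2 - 2.7 - 0.16) / 63.9 = 0.1149


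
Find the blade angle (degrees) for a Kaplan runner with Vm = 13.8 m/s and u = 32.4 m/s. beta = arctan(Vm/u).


beta = arctan(13.8 / 32.4) = 23.0704 degrees


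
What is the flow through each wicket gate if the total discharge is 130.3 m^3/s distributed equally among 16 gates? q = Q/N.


q = 130.3 / 16 = 8.1438 m^3/s


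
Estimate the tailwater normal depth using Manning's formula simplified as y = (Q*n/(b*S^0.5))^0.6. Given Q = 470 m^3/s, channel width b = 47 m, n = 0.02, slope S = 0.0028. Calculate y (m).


y = (470 * 0.02 / (47 * 0.0028^0.5))^0.6 = 2.2206 m


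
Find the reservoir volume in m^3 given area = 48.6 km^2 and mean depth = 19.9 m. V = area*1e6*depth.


V = 48.6 * 1e6 * 19.9 = 9.6714e+08 m^3


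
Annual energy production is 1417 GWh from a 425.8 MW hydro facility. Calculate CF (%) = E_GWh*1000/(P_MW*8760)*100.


CF = 1417 * 1000 / (425.8 * 8760) * 100 = 37.9892 %


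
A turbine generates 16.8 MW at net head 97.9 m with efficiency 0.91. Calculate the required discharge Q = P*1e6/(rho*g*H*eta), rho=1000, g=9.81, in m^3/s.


Q = 16.8 * 1e6 / (1000 * 9.81 * 97.9 * 0.91) = 19.2228 m^3/s


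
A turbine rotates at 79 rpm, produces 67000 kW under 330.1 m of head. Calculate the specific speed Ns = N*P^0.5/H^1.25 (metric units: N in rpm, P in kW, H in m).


Ns = 79 * 67000^0.5 / 330.1^1.25 = 14.5331


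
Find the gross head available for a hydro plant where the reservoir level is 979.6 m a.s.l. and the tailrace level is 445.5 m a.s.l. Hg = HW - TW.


Hg = 979.6 - 445.5 = 534.1000 m


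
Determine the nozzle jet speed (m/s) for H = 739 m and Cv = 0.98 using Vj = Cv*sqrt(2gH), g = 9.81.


Vj = 0.98 * sqrt(2*9.81*739) = 118.0043 m/s


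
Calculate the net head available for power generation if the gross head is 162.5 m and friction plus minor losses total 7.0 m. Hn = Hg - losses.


Hn = 162.5 - 7.0 = 155.5000 m


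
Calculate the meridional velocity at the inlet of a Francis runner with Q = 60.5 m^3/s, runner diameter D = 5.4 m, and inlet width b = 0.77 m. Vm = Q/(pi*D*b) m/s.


Vm = 60.5 / (pi * 5.4 * 0.77) = 4.6315 m/s


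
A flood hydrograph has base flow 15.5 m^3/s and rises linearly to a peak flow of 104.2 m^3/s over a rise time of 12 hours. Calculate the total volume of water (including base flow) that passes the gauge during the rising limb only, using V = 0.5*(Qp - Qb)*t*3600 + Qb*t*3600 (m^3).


V = 0.5*(104.2 - 15.5)*12*3600 + 15.5*12*3600 = 2.5855e+06 m^3


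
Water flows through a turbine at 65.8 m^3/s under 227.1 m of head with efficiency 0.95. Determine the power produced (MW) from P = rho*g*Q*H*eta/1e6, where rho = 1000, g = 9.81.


P = 1000 * 9.81 * 65.8 * 227.1 * 0.95 / 1e6 = 139.2630 MW


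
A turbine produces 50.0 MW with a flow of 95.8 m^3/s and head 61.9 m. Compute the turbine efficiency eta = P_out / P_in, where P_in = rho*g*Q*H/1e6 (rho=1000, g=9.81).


P_in = 1000 * 9.81 * 95.8 * 61.9 / 1e6 = 58.1735 MW
eta = 50.0 / 58.1735 = 0.8595


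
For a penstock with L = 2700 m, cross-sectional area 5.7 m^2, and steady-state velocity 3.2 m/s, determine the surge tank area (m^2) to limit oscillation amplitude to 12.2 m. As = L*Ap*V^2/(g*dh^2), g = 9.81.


As = 2700 * 5.7 * 3.2^2 / (9.81 * 12.2^2) = 107.9319 m^2


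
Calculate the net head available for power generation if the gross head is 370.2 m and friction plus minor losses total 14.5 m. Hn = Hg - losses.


Hn = 370.2 - 14.5 = 355.7000 m


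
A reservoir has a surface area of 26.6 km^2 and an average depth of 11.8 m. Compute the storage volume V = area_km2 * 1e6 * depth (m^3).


V = 26.6 * 1e6 * 11.8 = 3.1388e+08 m^3


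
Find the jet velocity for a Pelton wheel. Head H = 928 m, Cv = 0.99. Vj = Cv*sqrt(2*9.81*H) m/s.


Vj = 0.99 * sqrt(2*9.81*928) = 133.5853 m/s


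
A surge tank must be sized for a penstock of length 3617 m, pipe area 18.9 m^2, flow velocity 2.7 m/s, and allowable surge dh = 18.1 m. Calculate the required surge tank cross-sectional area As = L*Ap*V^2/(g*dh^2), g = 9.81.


As = 3617 * 18.9 * 2.7^2 / (9.81 * 18.1^2) = 155.0643 m^2


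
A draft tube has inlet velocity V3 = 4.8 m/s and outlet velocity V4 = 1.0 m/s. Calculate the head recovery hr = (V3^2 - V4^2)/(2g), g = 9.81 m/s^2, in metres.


hr = (4.8^2 - 1.0^2) / (2*9.81) = 1.1233 m


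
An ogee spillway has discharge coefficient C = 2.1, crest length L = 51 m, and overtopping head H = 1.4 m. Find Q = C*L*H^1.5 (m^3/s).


Q = 2.1 * 51 * 1.4^1.5 = 177.4114 m^3/s


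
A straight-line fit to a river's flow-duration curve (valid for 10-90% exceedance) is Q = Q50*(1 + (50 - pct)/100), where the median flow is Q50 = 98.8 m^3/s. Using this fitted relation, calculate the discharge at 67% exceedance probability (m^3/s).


Q = 98.8 * (1 + (50 - 67)/100) = 82.0040 m^3/s


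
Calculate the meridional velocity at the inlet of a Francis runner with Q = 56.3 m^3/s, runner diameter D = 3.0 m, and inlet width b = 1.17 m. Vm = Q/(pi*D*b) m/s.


Vm = 56.3 / (pi * 3.0 * 1.17) = 5.1057 m/s


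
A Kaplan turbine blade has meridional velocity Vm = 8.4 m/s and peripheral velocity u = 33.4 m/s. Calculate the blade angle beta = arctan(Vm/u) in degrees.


beta = arctan(8.4 / 33.4) = 14.1169 degrees


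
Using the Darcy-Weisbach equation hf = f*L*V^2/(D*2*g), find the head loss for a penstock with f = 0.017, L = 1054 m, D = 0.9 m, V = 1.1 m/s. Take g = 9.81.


hf = 0.017 * 1054 * 1.1^2 / (0.9 * 2 * 9.81) = 1.2278 m


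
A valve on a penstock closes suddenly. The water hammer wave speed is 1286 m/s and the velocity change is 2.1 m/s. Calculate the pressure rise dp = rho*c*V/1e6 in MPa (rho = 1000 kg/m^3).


dp = 1000 * 1286 * 2.1 / 1e6 = 2.7006 MPa


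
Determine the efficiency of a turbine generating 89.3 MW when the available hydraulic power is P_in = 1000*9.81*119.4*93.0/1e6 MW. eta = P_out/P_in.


P_in = 1000 * 9.81 * 119.4 * 93.0 / 1e6 = 108.9322 MW
eta = 89.3 / 108.9322 = 0.8198


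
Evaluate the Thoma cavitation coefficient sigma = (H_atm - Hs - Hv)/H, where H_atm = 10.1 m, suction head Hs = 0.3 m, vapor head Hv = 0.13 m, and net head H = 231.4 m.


sigma = (10.1 - 0.3 - 0.13) / 231.4 = 0.0418


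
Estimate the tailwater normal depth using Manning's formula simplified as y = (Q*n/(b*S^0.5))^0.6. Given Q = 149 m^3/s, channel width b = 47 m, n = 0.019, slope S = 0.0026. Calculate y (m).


y = (149 * 0.019 / (47 * 0.0026^0.5))^0.6 = 1.1051 m


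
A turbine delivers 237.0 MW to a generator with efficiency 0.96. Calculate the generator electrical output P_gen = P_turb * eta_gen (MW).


P_gen = 237.0 * 0.96 = 227.5200 MW


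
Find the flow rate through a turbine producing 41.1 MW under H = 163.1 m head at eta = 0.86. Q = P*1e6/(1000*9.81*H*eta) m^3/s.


Q = 41.1 * 1e6 / (1000 * 9.81 * 163.1 * 0.86) = 29.8690 m^3/s


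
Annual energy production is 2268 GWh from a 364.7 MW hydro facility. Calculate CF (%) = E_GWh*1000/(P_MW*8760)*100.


CF = 2268 * 1000 / (364.7 * 8760) * 100 = 70.9910 %


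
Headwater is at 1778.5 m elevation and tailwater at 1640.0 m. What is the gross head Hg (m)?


Hg = 1778.5 - 1640.0 = 138.5000 m


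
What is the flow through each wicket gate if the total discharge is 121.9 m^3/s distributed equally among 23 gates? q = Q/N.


q = 121.9 / 23 = 5.3000 m^3/s


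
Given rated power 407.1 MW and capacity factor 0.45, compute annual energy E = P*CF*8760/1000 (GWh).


E = 407.1 * 0.45 * 8760 / 1000 = 1604.7882 GWh


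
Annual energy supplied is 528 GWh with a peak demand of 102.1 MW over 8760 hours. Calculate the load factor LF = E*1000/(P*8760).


LF = 528 * 1000 / (102.1 * 8760) = 0.5903


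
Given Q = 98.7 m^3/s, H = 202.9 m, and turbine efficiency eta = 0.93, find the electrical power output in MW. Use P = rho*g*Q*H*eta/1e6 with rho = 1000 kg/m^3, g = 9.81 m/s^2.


P = 1000 * 9.81 * 98.7 * 202.9 * 0.93 / 1e6 = 182.7053 MW


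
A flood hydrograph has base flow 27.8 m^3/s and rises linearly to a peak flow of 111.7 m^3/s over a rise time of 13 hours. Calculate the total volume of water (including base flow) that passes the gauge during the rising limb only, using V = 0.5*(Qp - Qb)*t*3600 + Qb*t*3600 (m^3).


V = 0.5*(111.7 - 27.8)*13*3600 + 27.8*13*3600 = 3.2643e+06 m^3


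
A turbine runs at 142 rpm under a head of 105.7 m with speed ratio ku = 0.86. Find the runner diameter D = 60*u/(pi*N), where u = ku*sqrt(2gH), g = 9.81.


u = 0.86 * sqrt(2*9.81*105.7) = 39.1639 m/s
D = 60 * 39.1639 / (pi * 142) = 5.2674 m


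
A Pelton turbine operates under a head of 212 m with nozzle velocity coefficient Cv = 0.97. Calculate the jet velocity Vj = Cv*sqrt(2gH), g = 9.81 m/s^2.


Vj = 0.97 * sqrt(2*9.81*212) = 62.5589 m/s


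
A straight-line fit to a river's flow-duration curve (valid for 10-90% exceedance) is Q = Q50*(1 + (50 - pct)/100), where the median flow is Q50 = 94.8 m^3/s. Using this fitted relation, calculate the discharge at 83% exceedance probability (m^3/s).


Q = 94.8 * (1 + (50 - 83)/100) = 63.5160 m^3/s


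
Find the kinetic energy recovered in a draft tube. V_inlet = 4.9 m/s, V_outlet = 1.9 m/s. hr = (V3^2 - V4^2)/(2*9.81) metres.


hr = (4.9^2 - 1.9^2) / (2*9.81) = 1.0398 m


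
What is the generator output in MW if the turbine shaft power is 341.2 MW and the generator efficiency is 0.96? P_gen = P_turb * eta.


P_gen = 341.2 * 0.96 = 327.5520 MW


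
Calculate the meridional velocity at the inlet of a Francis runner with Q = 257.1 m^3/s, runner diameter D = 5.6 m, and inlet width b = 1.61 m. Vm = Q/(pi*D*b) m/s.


Vm = 257.1 / (pi * 5.6 * 1.61) = 9.0769 m/s


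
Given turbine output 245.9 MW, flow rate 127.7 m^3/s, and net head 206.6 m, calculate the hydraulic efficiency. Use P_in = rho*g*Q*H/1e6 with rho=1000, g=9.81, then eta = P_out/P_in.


P_in = 1000 * 9.81 * 127.7 * 206.6 / 1e6 = 258.8155 MW
eta = 245.9 / 258.8155 = 0.9501


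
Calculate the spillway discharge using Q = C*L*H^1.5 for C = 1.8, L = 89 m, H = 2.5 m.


Q = 1.8 * 89 * 2.5^1.5 = 633.2461 m^3/s


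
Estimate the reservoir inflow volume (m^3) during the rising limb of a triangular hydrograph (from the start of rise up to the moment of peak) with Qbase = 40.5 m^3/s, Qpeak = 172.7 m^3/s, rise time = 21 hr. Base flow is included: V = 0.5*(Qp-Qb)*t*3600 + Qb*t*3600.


V = 0.5*(172.7 - 40.5)*21*3600 + 40.5*21*3600 = 8.0590e+06 m^3


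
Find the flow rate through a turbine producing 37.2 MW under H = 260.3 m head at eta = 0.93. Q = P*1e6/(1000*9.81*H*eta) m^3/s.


Q = 37.2 * 1e6 / (1000 * 9.81 * 260.3 * 0.93) = 15.6645 m^3/s


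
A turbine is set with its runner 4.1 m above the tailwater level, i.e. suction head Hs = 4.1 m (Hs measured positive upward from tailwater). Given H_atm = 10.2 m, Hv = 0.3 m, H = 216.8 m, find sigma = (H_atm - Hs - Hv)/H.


sigma = (10.2 - 4.1 - 0.3) / 216.8 = 0.0268


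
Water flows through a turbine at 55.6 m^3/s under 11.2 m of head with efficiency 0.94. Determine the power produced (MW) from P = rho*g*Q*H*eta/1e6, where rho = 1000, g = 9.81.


P = 1000 * 9.81 * 55.6 * 11.2 * 0.94 / 1e6 = 5.7424 MW


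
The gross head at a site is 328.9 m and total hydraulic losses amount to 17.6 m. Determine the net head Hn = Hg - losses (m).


Hn = 328.9 - 17.6 = 311.3000 m


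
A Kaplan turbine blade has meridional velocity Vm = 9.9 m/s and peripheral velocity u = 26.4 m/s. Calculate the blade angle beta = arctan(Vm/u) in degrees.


beta = arctan(9.9 / 26.4) = 20.5560 degrees


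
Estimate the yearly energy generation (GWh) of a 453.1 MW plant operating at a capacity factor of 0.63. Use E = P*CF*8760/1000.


E = 453.1 * 0.63 * 8760 / 1000 = 2500.5683 GWh


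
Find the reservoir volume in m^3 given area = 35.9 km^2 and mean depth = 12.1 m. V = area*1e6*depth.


V = 35.9 * 1e6 * 12.1 = 4.3439e+08 m^3


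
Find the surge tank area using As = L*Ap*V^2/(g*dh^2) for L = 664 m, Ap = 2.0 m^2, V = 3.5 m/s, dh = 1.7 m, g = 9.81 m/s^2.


As = 664 * 2.0 * 3.5^2 / (9.81 * 1.7^2) = 573.8089 m^2


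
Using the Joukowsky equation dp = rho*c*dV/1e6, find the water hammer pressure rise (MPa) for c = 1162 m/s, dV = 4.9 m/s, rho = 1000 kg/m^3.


dp = 1000 * 1162 * 4.9 / 1e6 = 5.6938 MPa


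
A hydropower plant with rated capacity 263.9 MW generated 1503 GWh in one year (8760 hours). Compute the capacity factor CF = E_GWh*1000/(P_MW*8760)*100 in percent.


CF = 1503 * 1000 / (263.9 * 8760) * 100 = 65.0153 %


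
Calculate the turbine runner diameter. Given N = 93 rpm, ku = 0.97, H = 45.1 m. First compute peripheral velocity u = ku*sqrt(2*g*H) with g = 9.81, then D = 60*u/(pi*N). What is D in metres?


u = 0.97 * sqrt(2*9.81*45.1) = 28.8542 m/s
D = 60 * 28.8542 / (pi * 93) = 5.9255 m


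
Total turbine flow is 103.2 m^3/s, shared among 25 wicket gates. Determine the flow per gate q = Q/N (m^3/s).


q = 103.2 / 25 = 4.1280 m^3/s


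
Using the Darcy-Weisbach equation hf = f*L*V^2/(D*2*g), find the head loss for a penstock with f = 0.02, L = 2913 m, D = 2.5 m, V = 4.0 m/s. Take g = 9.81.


hf = 0.02 * 2913 * 4.0^2 / (2.5 * 2 * 9.81) = 19.0043 m


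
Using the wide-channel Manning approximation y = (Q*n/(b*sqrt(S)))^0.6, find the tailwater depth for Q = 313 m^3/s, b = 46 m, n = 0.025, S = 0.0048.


y = (313 * 0.025 / (46 * 0.0048^0.5))^0.6 = 1.7142 m


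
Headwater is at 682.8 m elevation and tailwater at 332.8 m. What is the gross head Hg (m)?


Hg = 682.8 - 332.8 = 350.0000 m


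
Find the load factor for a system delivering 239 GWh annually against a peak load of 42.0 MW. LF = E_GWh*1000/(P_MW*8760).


LF = 239 * 1000 / (42.0 * 8760) = 0.6496


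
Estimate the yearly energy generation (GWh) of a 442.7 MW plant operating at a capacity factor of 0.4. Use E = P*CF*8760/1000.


E = 442.7 * 0.4 * 8760 / 1000 = 1551.2208 GWh


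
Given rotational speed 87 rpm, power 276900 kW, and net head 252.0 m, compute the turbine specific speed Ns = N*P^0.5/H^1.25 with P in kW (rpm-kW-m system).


Ns = 87 * 276900^0.5 / 252.0^1.25 = 45.5963


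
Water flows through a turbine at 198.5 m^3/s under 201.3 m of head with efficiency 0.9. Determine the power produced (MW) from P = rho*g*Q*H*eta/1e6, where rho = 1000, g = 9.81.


P = 1000 * 9.81 * 198.5 * 201.3 * 0.9 / 1e6 = 352.7896 MW


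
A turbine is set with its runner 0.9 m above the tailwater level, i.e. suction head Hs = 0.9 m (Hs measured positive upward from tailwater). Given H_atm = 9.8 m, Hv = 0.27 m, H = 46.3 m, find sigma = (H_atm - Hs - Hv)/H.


sigma = (9.8 - 0.9 - 0.27) / 46.3 = 0.1864


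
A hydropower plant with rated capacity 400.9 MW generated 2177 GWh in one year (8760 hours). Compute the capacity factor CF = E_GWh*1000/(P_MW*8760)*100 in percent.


CF = 2177 * 1000 / (400.9 * 8760) * 100 = 61.9895 %


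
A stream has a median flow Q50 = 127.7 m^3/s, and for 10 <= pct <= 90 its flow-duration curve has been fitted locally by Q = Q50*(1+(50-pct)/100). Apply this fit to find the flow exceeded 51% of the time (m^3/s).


Q = 127.7 * (1 + (50 - 51)/100) = 126.4230 m^3/s


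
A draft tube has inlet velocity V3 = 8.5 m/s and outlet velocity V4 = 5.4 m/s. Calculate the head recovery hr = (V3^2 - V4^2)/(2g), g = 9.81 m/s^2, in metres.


hr = (8.5^2 - 5.4^2) / (2*9.81) = 2.1962 m


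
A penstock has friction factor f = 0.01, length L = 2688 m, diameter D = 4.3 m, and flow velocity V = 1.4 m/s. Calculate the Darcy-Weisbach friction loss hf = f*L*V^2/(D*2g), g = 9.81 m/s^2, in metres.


hf = 0.01 * 2688 * 1.4^2 / (4.3 * 2 * 9.81) = 0.6245 m


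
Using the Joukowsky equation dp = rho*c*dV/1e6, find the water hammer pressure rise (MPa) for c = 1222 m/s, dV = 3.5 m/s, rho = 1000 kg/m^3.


dp = 1000 * 1222 * 3.5 / 1e6 = 4.2770 MPa


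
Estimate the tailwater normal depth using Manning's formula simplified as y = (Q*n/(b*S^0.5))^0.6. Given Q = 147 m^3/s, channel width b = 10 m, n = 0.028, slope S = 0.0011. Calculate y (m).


y = (147 * 0.028 / (10 * 0.0011^0.5))^0.6 = 4.5318 m


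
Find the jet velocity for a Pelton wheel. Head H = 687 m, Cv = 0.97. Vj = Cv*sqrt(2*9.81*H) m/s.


Vj = 0.97 * sqrt(2*9.81*687) = 112.6159 m/s


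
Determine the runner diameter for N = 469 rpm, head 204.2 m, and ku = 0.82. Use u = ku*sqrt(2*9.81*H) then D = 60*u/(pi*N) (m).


u = 0.82 * sqrt(2*9.81*204.2) = 51.9029 m/s
D = 60 * 51.9029 / (pi * 469) = 2.1136 m


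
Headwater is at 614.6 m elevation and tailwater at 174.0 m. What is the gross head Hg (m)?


Hg = 614.6 - 174.0 = 440.6000 m


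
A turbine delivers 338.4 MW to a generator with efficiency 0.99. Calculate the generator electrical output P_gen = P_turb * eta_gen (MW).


P_gen = 338.4 * 0.99 = 335.0160 MW


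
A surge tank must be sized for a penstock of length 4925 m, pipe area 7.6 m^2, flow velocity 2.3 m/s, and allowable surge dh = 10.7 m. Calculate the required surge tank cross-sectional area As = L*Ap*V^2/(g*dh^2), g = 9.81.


As = 4925 * 7.6 * 2.3^2 / (9.81 * 10.7^2) = 176.2946 m^2


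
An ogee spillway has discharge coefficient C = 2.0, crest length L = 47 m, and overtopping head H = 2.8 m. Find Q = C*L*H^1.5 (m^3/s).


Q = 2.0 * 47 * 2.8^1.5 = 440.4178 m^3/s


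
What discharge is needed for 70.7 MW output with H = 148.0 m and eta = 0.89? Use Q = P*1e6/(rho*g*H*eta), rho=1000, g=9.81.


Q = 70.7 * 1e6 / (1000 * 9.81 * 148.0 * 0.89) = 54.7140 m^3/s


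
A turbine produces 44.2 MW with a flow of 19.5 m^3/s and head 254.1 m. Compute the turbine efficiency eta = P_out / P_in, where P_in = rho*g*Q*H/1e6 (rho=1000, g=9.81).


P_in = 1000 * 9.81 * 19.5 * 254.1 / 1e6 = 48.6081 MW
eta = 44.2 / 48.6081 = 0.9093


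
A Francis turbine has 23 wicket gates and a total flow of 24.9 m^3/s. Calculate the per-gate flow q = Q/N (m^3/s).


q = 24.9 / 23 = 1.0826 m^3/s


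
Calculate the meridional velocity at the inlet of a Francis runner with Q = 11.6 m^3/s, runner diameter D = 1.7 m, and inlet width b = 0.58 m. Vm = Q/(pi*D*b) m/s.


Vm = 11.6 / (pi * 1.7 * 0.58) = 3.7448 m/s


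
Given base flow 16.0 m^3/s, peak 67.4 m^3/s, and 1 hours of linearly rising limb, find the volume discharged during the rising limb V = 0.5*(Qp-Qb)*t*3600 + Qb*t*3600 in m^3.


V = 0.5*(67.4 - 16.0)*1*3600 + 16.0*1*3600 = 150120.0000 m^3


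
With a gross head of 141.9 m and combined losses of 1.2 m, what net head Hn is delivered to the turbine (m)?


Hn = 141.9 - 1.2 = 140.7000 m


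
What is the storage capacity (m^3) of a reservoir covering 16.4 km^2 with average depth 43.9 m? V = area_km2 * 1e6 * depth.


V = 16.4 * 1e6 * 43.9 = 7.1996e+08 m^3


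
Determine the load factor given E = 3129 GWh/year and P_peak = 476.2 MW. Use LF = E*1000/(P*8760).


LF = 3129 * 1000 / (476.2 * 8760) = 0.7501


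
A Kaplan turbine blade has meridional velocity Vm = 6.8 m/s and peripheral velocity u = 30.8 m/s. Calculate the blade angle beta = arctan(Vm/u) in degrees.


beta = arctan(6.8 / 30.8) = 12.4500 degrees


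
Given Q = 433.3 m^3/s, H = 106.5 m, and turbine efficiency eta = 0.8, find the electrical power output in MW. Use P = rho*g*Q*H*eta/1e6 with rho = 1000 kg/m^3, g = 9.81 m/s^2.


P = 1000 * 9.81 * 433.3 * 106.5 * 0.8 / 1e6 = 362.1573 MW


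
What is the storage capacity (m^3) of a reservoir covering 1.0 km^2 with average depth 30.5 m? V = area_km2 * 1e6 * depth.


V = 1.0 * 1e6 * 30.5 = 3.0500e+07 m^3


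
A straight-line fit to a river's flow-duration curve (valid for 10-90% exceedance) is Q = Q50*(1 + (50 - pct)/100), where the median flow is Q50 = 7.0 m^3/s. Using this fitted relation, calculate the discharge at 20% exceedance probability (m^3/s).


Q = 7.0 * (1 + (50 - 20)/100) = 9.1000 m^3/s


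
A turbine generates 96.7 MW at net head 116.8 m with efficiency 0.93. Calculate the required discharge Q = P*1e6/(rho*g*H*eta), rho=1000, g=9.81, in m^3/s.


Q = 96.7 * 1e6 / (1000 * 9.81 * 116.8 * 0.93) = 90.7469 m^3/s


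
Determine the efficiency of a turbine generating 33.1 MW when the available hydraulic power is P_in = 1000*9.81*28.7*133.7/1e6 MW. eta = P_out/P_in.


P_in = 1000 * 9.81 * 28.7 * 133.7 / 1e6 = 37.6428 MW
eta = 33.1 / 37.6428 = 0.8793


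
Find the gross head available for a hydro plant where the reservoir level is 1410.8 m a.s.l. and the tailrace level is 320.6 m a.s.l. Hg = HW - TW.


Hg = 1410.8 - 320.6 = 1090.2000 m


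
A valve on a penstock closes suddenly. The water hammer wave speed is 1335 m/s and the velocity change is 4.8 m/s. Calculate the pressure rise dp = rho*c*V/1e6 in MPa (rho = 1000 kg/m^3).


dp = 1000 * 1335 * 4.8 / 1e6 = 6.4080 MPa


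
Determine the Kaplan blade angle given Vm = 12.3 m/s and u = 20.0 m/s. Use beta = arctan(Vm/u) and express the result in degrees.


beta = arctan(12.3 / 20.0) = 31.5915 degrees


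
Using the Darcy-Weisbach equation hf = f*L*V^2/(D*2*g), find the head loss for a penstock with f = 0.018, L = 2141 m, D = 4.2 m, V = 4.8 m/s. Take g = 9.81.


hf = 0.018 * 2141 * 4.8^2 / (4.2 * 2 * 9.81) = 10.7752 m


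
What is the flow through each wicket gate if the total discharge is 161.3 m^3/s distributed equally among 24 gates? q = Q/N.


q = 161.3 / 24 = 6.7208 m^3/s


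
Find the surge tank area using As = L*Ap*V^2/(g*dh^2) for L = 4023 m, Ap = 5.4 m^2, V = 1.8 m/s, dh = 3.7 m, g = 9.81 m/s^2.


As = 4023 * 5.4 * 1.8^2 / (9.81 * 3.7^2) = 524.1026 m^2


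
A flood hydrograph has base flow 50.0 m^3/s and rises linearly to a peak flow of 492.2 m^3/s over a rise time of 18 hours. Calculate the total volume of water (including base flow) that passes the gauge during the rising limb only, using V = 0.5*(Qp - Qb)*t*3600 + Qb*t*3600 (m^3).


V = 0.5*(492.2 - 50.0)*18*3600 + 50.0*18*3600 = 1.7567e+07 m^3


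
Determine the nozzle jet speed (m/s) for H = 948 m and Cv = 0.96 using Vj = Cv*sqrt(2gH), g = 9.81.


Vj = 0.96 * sqrt(2*9.81*948) = 130.9257 m/s


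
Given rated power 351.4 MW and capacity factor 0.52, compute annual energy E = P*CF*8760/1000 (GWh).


E = 351.4 * 0.52 * 8760 / 1000 = 1600.6973 GWh


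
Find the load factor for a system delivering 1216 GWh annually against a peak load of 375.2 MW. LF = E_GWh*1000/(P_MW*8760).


LF = 1216 * 1000 / (375.2 * 8760) = 0.3700


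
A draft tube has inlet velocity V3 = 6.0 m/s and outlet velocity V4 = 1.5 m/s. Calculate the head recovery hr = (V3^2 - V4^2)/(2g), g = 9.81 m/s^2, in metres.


hr = (6.0^2 - 1.5^2) / (2*9.81) = 1.7202 m


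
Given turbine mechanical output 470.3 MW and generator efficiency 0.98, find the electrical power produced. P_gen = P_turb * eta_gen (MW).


P_gen = 470.3 * 0.98 = 460.8940 MW


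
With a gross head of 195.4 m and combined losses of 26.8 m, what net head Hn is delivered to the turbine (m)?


Hn = 195.4 - 26.8 = 168.6000 m


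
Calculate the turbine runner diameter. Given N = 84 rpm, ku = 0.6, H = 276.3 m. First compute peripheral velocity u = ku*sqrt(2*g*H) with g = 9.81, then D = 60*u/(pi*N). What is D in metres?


u = 0.6 * sqrt(2*9.81*276.3) = 44.1765 m/s
D = 60 * 44.1765 / (pi * 84) = 10.0442 m


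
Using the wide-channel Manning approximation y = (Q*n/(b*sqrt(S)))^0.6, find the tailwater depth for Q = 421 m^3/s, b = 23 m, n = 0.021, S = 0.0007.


y = (421 * 0.021 / (23 * 0.0007^0.5))^0.6 = 4.9812 m


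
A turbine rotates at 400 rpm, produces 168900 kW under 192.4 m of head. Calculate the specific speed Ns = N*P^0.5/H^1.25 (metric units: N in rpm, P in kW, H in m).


Ns = 400 * 168900^0.5 / 192.4^1.25 = 229.4132


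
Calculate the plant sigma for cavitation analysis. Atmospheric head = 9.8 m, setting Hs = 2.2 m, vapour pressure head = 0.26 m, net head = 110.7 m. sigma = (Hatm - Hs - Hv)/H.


sigma = (9.8 - 2.2 - 0.26) / 110.7 = 0.0663


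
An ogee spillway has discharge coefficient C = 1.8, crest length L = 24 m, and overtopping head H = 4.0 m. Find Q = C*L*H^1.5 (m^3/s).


Q = 1.8 * 24 * 4.0^1.5 = 345.6000 m^3/s


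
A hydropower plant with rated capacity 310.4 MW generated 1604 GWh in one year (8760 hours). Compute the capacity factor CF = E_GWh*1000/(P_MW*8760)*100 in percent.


CF = 1604 * 1000 / (310.4 * 8760) * 100 = 58.9900 %


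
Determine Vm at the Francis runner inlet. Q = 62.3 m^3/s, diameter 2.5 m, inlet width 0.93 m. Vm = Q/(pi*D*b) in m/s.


Vm = 62.3 / (pi * 2.5 * 0.93) = 8.5293 m/s


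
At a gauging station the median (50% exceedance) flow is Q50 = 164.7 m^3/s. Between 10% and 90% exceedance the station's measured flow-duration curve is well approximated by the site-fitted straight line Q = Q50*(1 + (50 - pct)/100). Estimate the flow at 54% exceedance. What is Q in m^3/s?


Q = 164.7 * (1 + (50 - 54)/100) = 158.1120 m^3/s


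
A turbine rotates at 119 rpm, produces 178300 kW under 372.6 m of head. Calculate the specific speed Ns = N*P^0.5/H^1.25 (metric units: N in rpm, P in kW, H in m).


Ns = 119 * 178300^0.5 / 372.6^1.25 = 30.6951


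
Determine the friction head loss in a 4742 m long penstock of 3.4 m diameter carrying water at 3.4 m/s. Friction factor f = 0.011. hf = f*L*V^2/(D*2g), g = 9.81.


hf = 0.011 * 4742 * 3.4^2 / (3.4 * 2 * 9.81) = 9.0393 m


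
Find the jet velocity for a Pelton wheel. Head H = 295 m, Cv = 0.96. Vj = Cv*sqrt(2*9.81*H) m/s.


Vj = 0.96 * sqrt(2*9.81*295) = 73.0351 m/s


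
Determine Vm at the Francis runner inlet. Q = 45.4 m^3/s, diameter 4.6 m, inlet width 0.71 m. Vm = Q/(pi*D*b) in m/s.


Vm = 45.4 / (pi * 4.6 * 0.71) = 4.4248 m/s


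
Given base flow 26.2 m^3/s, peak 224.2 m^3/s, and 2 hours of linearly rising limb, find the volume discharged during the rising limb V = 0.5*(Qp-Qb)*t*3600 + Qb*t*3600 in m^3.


V = 0.5*(224.2 - 26.2)*2*3600 + 26.2*2*3600 = 901440.0000 m^3


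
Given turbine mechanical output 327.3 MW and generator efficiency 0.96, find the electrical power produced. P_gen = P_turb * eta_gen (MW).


P_gen = 327.3 * 0.96 = 314.2080 MW


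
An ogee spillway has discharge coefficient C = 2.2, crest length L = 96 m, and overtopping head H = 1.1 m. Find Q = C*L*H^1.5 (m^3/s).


Q = 2.2 * 96 * 1.1^1.5 = 243.6593 m^3/s


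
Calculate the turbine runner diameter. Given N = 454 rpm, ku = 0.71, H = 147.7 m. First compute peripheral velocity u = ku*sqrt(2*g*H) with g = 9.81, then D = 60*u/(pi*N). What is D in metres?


u = 0.71 * sqrt(2*9.81*147.7) = 38.2207 m/s
D = 60 * 38.2207 / (pi * 454) = 1.6078 m


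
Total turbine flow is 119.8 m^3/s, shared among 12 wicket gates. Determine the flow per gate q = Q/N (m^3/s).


q = 119.8 / 12 = 9.9833 m^3/s
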